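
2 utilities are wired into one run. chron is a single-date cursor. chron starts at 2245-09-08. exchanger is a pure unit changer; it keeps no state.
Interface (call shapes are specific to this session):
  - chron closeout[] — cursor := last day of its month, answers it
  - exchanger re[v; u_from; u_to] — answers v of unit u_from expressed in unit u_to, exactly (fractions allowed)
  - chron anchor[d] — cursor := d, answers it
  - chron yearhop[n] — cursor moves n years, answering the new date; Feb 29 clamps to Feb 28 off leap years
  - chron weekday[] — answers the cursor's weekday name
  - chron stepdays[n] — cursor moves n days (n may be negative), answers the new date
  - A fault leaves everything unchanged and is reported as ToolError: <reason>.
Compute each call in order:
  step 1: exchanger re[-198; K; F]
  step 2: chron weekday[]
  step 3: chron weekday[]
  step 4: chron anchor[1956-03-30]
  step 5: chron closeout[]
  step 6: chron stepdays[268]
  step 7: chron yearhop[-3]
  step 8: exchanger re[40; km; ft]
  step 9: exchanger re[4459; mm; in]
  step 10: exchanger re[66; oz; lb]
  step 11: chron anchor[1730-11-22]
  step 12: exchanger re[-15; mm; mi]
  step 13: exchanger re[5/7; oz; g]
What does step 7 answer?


·→ exchanger re(v='-198', u_from='K', u_to='F')
·← -81607/100
·→ chron weekday()
·← Monday
·→ chron weekday()
·← Monday
·→ chron anchor(d='1956-03-30')
·← 1956-03-30
·→ chron closeout()
·← 1956-03-31
·→ chron stepdays(n='268')
·← 1956-12-24
·→ chron yearhop(n='-3')
·← 1953-12-24
·→ exchanger re(v='40', u_from='km', u_to='ft')
·← 50000000/381
·→ exchanger re(v='4459', u_from='mm', u_to='in')
·← 22295/127
·→ exchanger re(v='66', u_from='oz', u_to='lb')
·← 33/8
·→ chron anchor(d='1730-11-22')
·← 1730-11-22
·→ exchanger re(v='-15', u_from='mm', u_to='mi')
·← -5/536448
·→ exchanger re(v='5/7', u_from='oz', u_to='g')
·← 6479891/320000

Answer: 1953-12-24


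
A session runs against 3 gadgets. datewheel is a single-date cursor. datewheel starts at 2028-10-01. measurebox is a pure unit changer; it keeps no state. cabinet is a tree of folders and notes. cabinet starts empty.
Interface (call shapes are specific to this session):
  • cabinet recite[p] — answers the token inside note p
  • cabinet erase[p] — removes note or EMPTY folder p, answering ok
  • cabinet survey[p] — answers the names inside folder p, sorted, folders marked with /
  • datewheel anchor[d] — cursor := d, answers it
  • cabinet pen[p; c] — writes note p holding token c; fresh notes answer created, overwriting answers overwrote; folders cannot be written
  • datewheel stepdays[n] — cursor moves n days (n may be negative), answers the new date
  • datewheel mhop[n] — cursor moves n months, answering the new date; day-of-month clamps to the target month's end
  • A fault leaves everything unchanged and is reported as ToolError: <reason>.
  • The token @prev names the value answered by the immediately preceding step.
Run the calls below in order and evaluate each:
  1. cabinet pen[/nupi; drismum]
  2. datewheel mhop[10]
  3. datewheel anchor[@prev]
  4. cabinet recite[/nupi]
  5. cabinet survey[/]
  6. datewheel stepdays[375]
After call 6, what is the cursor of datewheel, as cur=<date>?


CALL cabinet pen[p: /nupi; c: drismum]
RET  created
CALL datewheel mhop[n: 10]
RET  2029-08-01
CALL datewheel anchor[d: @prev]
RET  2029-08-01
CALL cabinet recite[p: /nupi]
RET  drismum
CALL cabinet survey[p: /]
RET  [nupi]
CALL datewheel stepdays[n: 375]
RET  2030-08-11

Answer: cur=2030-08-11


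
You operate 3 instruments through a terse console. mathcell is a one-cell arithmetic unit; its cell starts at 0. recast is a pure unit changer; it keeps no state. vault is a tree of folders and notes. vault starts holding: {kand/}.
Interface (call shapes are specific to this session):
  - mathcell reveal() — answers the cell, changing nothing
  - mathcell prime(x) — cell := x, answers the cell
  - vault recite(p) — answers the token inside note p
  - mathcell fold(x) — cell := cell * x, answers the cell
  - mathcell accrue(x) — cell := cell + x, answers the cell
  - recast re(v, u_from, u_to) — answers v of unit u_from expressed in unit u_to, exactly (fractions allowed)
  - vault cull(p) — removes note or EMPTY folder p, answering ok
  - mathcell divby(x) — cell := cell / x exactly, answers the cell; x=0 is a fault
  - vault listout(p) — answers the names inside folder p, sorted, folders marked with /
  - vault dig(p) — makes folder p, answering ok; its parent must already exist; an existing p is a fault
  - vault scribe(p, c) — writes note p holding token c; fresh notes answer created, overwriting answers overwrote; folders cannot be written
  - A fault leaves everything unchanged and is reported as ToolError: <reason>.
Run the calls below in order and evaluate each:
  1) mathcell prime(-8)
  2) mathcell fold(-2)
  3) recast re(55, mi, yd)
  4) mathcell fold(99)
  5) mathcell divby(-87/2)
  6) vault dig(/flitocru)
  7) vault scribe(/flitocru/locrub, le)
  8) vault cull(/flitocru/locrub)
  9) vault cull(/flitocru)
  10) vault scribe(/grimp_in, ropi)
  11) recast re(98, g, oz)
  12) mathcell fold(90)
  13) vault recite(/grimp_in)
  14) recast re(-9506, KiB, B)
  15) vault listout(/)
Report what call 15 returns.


% mathcell prime(-8) => -8
% mathcell fold(-2) => 16
% recast re(55, mi, yd) => 96800
% mathcell fold(99) => 1584
% mathcell divby(-87/2) => -1056/29
% vault dig(/flitocru) => ok
% vault scribe(/flitocru/locrub, le) => created
% vault cull(/flitocru/locrub) => ok
% vault cull(/flitocru) => ok
% vault scribe(/grimp_in, ropi) => created
% recast re(98, g, oz) => 22400000/6479891
% mathcell fold(90) => -95040/29
% vault recite(/grimp_in) => ropi
% recast re(-9506, KiB, B) => -9734144
% vault listout(/) => [grimp_in, kand/]

Answer: [grimp_in, kand/]


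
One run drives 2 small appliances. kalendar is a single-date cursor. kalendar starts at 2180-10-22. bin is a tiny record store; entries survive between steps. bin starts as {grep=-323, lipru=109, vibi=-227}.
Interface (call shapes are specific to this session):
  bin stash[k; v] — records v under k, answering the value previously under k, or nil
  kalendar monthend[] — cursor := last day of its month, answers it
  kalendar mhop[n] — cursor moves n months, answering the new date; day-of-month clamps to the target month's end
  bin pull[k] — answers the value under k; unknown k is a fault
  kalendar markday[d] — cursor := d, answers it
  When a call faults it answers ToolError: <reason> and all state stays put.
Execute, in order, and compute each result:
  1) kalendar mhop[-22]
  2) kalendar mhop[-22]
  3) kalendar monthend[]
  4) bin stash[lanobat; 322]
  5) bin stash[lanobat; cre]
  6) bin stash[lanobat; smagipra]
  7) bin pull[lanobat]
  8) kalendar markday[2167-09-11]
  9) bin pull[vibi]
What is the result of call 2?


Answer: 2177-02-22

Derivation:
$ kalendar mhop -22
= 2178-12-22
$ kalendar mhop -22
= 2177-02-22
$ kalendar monthend
= 2177-02-28
$ bin stash lanobat 322
= nil
$ bin stash lanobat cre
= 322
$ bin stash lanobat smagipra
= cre
$ bin pull lanobat
= smagipra
$ kalendar markday 2167-09-11
= 2167-09-11
$ bin pull vibi
= -227


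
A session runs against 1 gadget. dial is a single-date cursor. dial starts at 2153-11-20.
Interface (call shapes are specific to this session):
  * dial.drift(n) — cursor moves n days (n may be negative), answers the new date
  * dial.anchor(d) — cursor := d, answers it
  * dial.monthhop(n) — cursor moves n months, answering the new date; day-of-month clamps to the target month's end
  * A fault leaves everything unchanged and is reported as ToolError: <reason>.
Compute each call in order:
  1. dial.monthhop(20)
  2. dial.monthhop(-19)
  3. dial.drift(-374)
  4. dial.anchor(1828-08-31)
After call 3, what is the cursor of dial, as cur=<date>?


Answer: cur=2152-12-11

Derivation:
Now I run dial.monthhop passing n='20', giving 2155-07-20.
Now I run dial.monthhop passing n='-19': 2153-12-20.
I try dial.drift passing n='-374', giving 2152-12-11.
I call dial.anchor passing d='1828-08-31', — result: 1828-08-31.


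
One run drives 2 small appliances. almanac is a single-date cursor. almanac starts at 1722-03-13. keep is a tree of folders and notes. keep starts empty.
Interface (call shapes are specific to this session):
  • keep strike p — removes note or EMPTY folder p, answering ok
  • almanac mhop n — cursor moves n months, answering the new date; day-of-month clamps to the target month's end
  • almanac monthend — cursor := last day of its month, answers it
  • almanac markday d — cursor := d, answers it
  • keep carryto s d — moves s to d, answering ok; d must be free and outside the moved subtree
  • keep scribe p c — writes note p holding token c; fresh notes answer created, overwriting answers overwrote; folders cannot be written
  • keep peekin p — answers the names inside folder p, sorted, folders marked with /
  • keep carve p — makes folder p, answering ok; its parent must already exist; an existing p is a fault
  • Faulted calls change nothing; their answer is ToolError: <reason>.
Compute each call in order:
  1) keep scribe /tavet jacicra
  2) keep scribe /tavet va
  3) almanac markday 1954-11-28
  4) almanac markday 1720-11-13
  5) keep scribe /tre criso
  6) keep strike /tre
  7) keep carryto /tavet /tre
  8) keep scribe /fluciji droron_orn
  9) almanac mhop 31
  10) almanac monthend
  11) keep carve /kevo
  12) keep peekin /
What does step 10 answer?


Answer: 1723-06-30

Derivation:
Then keep scribe(/tavet, jacicra): created.
I invoke keep scribe(/tavet, va), and see overwrote.
Next I call almanac markday(1954-11-28), → 1954-11-28.
I try almanac markday(1720-11-13), yielding 1720-11-13.
I try keep scribe(/tre, criso), and get created.
I try keep strike(/tre), yielding ok.
Calling keep carryto(/tavet, /tre), which returns ok.
Then keep scribe(/fluciji, droron_orn), yielding created.
I invoke almanac mhop(31), which returns 1723-06-13.
Invoking almanac monthend, — result: 1723-06-30.
I invoke keep carve(/kevo), giving ok.
Now I run keep peekin(/), yielding [fluciji, kevo/, tre].


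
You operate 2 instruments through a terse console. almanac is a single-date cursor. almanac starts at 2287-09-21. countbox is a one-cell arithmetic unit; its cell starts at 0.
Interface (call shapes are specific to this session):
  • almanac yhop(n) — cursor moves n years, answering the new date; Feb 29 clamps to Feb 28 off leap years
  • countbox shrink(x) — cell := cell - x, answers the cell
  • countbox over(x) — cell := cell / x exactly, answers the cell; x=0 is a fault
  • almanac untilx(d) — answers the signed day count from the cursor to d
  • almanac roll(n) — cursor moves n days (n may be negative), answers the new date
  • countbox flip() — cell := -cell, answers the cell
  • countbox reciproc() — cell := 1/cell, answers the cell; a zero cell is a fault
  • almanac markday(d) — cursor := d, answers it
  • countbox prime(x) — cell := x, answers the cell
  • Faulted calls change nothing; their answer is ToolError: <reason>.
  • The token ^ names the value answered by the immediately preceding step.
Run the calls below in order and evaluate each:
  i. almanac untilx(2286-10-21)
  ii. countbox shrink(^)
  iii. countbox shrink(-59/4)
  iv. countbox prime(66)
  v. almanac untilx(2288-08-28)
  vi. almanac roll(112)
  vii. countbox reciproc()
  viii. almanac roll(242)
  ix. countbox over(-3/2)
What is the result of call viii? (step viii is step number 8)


Answer: 2288-09-09

Derivation:
Do: almanac untilx[d: 2286-10-21]
See: -335
Do: countbox shrink[x: ^]
See: 335
Do: countbox shrink[x: -59/4]
See: 1399/4
Do: countbox prime[x: 66]
See: 66
Do: almanac untilx[d: 2288-08-28]
See: 342
Do: almanac roll[n: 112]
See: 2288-01-11
Do: countbox reciproc[]
See: 1/66
Do: almanac roll[n: 242]
See: 2288-09-09
Do: countbox over[x: -3/2]
See: -1/99


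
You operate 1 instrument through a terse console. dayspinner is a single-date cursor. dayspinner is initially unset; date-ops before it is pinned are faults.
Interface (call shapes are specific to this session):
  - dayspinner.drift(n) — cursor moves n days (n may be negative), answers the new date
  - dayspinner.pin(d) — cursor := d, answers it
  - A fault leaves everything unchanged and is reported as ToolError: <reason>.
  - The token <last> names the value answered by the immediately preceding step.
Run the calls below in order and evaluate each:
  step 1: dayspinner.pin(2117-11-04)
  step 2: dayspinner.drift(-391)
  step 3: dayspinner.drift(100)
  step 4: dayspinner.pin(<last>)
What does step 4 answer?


Answer: 2117-01-17

Derivation:
→ dayspinner.pin(d→2117-11-04)
← 2117-11-04
→ dayspinner.drift(n→-391)
← 2116-10-09
→ dayspinner.drift(n→100)
← 2117-01-17
→ dayspinner.pin(d→<last>)
← 2117-01-17


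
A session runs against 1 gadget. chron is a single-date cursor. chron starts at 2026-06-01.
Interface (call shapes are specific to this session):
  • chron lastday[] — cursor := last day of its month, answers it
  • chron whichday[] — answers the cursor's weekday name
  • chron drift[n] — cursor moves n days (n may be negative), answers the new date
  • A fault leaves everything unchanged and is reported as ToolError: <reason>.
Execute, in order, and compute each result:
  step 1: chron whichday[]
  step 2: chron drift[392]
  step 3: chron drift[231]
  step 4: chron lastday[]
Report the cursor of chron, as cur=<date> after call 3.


Next I call chron whichday, → Monday.
Then chron drift with n='392', and observe 2027-06-28.
I run chron drift with n='231', giving 2028-02-14.
Calling chron lastday, and get 2028-02-29.

Answer: cur=2028-02-14


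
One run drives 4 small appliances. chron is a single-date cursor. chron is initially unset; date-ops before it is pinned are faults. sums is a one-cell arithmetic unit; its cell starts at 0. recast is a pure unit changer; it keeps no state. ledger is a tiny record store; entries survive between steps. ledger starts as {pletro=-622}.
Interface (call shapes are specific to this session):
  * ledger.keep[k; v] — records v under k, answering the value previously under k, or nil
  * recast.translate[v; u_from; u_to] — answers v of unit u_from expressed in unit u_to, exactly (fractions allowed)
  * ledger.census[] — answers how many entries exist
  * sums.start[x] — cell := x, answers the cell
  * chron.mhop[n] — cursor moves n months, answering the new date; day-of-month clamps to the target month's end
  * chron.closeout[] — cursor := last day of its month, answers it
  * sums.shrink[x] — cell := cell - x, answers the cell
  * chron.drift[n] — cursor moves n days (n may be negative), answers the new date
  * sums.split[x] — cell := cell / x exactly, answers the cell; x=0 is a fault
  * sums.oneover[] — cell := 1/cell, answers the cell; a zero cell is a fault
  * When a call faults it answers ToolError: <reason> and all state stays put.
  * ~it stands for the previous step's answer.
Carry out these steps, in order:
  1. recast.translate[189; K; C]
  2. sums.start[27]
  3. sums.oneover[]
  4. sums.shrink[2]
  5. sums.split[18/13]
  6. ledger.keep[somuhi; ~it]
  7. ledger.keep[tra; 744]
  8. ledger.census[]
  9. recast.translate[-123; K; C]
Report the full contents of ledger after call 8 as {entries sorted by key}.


! recast.translate(v→189, u_from→K, u_to→C) => -1683/20
! sums.start(x→27) => 27
! sums.oneover() => 1/27
! sums.shrink(x→2) => -53/27
! sums.split(x→18/13) => -689/486
! ledger.keep(k→somuhi, v→~it) => nil
! ledger.keep(k→tra, v→744) => nil
! ledger.census() => 3
! recast.translate(v→-123, u_from→K, u_to→C) => -7923/20

Answer: {pletro=-622, somuhi=-689/486, tra=744}


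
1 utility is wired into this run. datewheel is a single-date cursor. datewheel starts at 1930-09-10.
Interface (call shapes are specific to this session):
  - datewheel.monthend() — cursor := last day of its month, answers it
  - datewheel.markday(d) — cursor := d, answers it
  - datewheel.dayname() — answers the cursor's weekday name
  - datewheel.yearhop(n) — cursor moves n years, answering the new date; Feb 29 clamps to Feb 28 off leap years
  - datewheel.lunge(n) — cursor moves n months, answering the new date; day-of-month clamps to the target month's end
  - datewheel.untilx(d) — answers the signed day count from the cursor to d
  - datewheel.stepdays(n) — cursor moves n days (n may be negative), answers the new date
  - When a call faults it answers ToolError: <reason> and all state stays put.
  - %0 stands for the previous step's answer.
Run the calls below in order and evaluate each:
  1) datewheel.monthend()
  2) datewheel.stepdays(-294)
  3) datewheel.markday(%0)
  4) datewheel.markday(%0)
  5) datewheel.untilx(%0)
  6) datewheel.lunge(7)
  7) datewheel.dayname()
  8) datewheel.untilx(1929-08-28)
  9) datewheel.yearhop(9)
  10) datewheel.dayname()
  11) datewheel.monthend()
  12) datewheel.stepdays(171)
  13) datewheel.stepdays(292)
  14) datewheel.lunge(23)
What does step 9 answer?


Answer: 1939-07-10

Derivation:
CALL monthend[]
RET  1930-09-30
CALL stepdays[n='-294']
RET  1929-12-10
CALL markday[d='%0']
RET  1929-12-10
CALL markday[d='%0']
RET  1929-12-10
CALL untilx[d='%0']
RET  0
CALL lunge[n='7']
RET  1930-07-10
CALL dayname[]
RET  Thursday
CALL untilx[d='1929-08-28']
RET  -316
CALL yearhop[n='9']
RET  1939-07-10
CALL dayname[]
RET  Monday
CALL monthend[]
RET  1939-07-31
CALL stepdays[n='171']
RET  1940-01-18
CALL stepdays[n='292']
RET  1940-11-05
CALL lunge[n='23']
RET  1942-10-05


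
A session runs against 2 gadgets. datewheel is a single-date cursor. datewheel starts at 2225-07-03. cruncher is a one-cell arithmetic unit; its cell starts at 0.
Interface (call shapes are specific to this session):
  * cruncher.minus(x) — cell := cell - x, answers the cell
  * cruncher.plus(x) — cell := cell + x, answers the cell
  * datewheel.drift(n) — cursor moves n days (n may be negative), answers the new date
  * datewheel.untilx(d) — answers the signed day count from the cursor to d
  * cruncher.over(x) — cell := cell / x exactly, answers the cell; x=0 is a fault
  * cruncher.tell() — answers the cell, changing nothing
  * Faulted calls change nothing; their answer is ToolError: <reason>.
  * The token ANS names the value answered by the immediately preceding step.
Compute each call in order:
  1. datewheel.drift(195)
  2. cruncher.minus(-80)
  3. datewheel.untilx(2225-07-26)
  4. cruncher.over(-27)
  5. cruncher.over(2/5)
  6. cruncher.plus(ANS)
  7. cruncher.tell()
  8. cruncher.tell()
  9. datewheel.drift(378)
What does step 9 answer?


==> datewheel.drift(n: 195)
<== 2226-01-14
==> cruncher.minus(x: -80)
<== 80
==> datewheel.untilx(d: 2225-07-26)
<== -172
==> cruncher.over(x: -27)
<== -80/27
==> cruncher.over(x: 2/5)
<== -200/27
==> cruncher.plus(x: ANS)
<== -400/27
==> cruncher.tell()
<== -400/27
==> cruncher.tell()
<== -400/27
==> datewheel.drift(n: 378)
<== 2227-01-27

Answer: 2227-01-27


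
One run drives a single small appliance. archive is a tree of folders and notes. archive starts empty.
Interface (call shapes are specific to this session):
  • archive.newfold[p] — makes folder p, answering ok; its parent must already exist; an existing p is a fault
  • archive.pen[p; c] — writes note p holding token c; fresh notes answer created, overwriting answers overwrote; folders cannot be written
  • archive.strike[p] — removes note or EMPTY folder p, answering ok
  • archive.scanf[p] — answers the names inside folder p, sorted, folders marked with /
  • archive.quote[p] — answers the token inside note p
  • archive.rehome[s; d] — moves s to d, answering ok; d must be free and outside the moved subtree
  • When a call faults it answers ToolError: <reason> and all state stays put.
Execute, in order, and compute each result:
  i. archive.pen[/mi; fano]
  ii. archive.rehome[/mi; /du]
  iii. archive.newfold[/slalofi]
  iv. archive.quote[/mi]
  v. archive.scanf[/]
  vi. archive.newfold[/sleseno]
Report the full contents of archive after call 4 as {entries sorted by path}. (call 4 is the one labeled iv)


Answer: {du=fano, slalofi/}

Derivation:
CALL archive.pen[/mi; fano]
RET  created
CALL archive.rehome[/mi; /du]
RET  ok
CALL archive.newfold[/slalofi]
RET  ok
CALL archive.quote[/mi]
RET  ToolError: not found
CALL archive.scanf[/]
RET  [du, slalofi/]
CALL archive.newfold[/sleseno]
RET  ok


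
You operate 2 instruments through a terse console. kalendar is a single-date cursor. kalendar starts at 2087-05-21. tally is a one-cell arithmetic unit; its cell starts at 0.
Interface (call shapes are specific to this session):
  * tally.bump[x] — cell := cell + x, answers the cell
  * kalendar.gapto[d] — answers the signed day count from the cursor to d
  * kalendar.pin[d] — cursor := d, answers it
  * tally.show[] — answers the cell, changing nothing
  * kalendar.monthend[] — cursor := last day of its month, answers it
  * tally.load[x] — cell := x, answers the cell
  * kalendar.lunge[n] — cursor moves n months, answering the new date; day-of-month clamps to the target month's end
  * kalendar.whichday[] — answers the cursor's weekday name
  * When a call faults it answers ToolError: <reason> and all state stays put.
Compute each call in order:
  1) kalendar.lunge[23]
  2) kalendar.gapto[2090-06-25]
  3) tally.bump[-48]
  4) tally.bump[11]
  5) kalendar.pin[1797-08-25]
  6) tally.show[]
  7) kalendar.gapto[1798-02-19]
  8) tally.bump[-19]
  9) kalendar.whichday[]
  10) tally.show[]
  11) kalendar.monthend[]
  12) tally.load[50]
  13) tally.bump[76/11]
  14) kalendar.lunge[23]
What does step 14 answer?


Answer: 1799-07-31

Derivation:
CALL lunge[n='23']
RET  2089-04-21
CALL gapto[d='2090-06-25']
RET  430
CALL bump[x='-48']
RET  -48
CALL bump[x='11']
RET  -37
CALL pin[d='1797-08-25']
RET  1797-08-25
CALL show[]
RET  -37
CALL gapto[d='1798-02-19']
RET  178
CALL bump[x='-19']
RET  -56
CALL whichday[]
RET  Friday
CALL show[]
RET  -56
CALL monthend[]
RET  1797-08-31
CALL load[x='50']
RET  50
CALL bump[x='76/11']
RET  626/11
CALL lunge[n='23']
RET  1799-07-31


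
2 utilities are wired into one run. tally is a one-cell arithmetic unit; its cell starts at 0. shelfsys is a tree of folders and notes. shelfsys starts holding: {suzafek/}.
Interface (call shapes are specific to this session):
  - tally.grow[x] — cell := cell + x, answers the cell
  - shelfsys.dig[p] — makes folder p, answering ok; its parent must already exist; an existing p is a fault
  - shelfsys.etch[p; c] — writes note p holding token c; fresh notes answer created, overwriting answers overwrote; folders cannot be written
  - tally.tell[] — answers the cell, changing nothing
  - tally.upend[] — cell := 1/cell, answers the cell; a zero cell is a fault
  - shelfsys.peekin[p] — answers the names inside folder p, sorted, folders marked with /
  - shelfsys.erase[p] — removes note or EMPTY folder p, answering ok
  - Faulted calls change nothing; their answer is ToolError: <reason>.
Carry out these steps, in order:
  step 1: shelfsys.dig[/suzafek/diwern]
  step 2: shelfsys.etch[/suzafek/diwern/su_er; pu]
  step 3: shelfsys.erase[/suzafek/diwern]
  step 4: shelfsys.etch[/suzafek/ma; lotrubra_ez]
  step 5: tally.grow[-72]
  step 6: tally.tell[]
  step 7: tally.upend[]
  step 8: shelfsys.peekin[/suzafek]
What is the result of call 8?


Act: shelfsys.dig[p→/suzafek/diwern]
Obs: ok
Act: shelfsys.etch[p→/suzafek/diwern/su_er; c→pu]
Obs: created
Act: shelfsys.erase[p→/suzafek/diwern]
Obs: ToolError: not empty
Act: shelfsys.etch[p→/suzafek/ma; c→lotrubra_ez]
Obs: created
Act: tally.grow[x→-72]
Obs: -72
Act: tally.tell[]
Obs: -72
Act: tally.upend[]
Obs: -1/72
Act: shelfsys.peekin[p→/suzafek]
Obs: [diwern/, ma]

Answer: [diwern/, ma]


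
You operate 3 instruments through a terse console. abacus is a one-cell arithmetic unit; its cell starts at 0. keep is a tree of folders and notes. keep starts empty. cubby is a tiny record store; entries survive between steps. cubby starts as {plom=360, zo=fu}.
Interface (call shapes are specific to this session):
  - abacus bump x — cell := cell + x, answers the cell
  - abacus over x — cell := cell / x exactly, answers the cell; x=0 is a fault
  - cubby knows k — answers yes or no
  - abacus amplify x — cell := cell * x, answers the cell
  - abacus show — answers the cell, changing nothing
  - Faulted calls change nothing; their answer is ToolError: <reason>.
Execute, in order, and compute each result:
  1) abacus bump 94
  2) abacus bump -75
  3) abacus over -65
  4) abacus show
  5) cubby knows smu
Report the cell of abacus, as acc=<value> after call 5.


Answer: acc=-19/65

Derivation:
# 1. abacus bump(x='94') : 94
# 2. abacus bump(x='-75') : 19
# 3. abacus over(x='-65') : -19/65
# 4. abacus show() : -19/65
# 5. cubby knows(k='smu') : no


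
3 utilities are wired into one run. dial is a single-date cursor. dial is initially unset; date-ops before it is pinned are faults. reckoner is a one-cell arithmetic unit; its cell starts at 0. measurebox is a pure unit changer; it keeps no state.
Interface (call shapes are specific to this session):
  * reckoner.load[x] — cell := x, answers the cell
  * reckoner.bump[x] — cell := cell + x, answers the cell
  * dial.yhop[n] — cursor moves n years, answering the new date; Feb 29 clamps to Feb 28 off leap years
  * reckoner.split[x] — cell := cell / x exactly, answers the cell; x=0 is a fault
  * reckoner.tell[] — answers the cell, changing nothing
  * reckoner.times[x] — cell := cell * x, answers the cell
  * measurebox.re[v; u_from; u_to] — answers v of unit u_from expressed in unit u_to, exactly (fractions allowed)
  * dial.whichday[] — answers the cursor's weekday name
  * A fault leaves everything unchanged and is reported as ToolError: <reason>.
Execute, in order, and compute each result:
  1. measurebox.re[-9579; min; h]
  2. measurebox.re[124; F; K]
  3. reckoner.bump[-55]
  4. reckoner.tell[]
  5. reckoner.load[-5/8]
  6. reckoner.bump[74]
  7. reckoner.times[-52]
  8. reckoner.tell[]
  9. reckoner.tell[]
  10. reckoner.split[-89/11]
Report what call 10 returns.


I invoke measurebox.re passing v=-9579, u_from=min, u_to=h: -3193/20.
Now I run measurebox.re passing v=124, u_from=F, u_to=K: 58367/180.
Using reckoner.bump passing x=-55, and see -55.
Next I call reckoner.tell, and get -55.
Calling reckoner.load passing x=-5/8, → -5/8.
Invoking reckoner.bump passing x=74, and get 587/8.
I use reckoner.times passing x=-52, and observe -7631/2.
I try reckoner.tell(), yielding -7631/2.
I call reckoner.tell, which returns -7631/2.
I call reckoner.split passing x=-89/11, yielding 83941/178.

Answer: 83941/178


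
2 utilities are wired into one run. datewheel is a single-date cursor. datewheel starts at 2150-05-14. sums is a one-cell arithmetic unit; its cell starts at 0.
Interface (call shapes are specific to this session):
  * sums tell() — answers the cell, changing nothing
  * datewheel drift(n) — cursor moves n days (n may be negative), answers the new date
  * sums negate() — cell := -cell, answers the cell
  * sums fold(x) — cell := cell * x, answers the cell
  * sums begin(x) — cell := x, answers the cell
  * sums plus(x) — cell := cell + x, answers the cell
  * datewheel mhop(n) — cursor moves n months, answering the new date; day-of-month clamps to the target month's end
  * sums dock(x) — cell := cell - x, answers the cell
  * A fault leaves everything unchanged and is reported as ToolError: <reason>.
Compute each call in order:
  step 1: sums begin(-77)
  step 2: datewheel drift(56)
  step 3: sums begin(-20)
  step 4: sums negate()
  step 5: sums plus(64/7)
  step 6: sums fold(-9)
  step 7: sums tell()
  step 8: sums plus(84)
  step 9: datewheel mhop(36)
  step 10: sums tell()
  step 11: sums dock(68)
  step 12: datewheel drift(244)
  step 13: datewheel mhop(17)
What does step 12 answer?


I use sums begin(x=-77), and see -77.
Then datewheel drift(n=56), giving 2150-07-09.
I run sums begin(x=-20), giving -20.
Using sums negate(), and see 20.
I run sums plus(x=64/7), and get 204/7.
Calling sums fold(x=-9), and see -1836/7.
I use sums tell(), — result: -1836/7.
I call sums plus(x=84), giving -1248/7.
Now I run datewheel mhop(n=36), — result: 2153-07-09.
Using sums tell(), and see -1248/7.
Now I run sums dock(x=68), and observe -1724/7.
I use datewheel drift(n=244), — result: 2154-03-10.
Next I call datewheel mhop(n=17), and observe 2155-08-10.

Answer: 2154-03-10


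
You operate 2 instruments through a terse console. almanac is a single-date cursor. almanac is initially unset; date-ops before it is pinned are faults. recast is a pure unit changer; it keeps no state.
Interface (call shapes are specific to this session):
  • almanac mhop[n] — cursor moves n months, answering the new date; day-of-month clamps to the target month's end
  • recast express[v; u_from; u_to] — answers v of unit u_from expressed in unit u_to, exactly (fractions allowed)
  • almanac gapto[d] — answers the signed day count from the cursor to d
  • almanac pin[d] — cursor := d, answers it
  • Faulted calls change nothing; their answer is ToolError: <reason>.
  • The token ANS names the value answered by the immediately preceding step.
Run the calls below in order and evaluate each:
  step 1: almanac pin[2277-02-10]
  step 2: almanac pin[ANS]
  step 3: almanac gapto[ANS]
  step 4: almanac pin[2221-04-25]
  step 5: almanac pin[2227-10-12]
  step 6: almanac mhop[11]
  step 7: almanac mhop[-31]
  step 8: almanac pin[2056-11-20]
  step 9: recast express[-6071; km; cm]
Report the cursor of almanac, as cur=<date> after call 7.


Answer: cur=2226-02-12

Derivation:
% almanac pin d=2277-02-10
= 2277-02-10
% almanac pin d=ANS
= 2277-02-10
% almanac gapto d=ANS
= 0
% almanac pin d=2221-04-25
= 2221-04-25
% almanac pin d=2227-10-12
= 2227-10-12
% almanac mhop n=11
= 2228-09-12
% almanac mhop n=-31
= 2226-02-12
% almanac pin d=2056-11-20
= 2056-11-20
% recast express v=-6071 u_from=km u_to=cm
= -607100000


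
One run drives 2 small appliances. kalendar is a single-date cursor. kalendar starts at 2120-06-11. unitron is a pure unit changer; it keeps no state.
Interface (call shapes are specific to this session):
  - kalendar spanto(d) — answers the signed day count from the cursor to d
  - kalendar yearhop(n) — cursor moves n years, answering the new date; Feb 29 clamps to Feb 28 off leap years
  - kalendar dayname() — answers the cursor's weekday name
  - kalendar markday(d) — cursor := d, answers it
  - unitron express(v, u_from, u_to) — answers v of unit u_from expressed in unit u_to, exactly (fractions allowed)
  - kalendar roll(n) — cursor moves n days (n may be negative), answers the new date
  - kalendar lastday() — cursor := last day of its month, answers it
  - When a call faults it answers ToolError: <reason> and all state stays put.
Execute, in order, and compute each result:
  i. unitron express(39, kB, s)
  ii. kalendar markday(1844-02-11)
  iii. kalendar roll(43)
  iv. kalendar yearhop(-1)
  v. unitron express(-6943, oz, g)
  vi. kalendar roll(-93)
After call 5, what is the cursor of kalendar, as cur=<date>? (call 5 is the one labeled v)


Answer: cur=1843-03-25

Derivation:
>>> unitron express v: 39 u_from: kB u_to: s
  ToolError: incompatible units
>>> kalendar markday d: 1844-02-11
  1844-02-11
>>> kalendar roll n: 43
  1844-03-25
>>> kalendar yearhop n: -1
  1843-03-25
>>> unitron express v: -6943 u_from: oz u_to: g
  -314929182491/1600000
>>> kalendar roll n: -93
  1842-12-22


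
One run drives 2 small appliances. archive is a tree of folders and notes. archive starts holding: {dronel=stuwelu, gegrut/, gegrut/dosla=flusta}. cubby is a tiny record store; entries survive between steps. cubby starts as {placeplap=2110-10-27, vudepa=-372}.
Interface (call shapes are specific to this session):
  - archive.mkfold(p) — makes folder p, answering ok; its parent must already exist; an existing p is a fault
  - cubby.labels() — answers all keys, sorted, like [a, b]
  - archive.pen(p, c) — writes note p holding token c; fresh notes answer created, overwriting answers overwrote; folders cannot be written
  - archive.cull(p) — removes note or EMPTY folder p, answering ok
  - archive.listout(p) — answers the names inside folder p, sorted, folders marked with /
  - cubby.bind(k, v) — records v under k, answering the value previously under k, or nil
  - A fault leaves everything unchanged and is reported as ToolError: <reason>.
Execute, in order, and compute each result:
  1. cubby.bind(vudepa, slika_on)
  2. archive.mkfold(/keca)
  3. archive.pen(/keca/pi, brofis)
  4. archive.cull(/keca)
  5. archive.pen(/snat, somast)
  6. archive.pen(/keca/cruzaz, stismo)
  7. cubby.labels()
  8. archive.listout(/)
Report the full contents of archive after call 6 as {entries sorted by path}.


>>> cubby.bind k→vudepa v→slika_on
  -372
>>> archive.mkfold p→/keca
  ok
>>> archive.pen p→/keca/pi c→brofis
  created
>>> archive.cull p→/keca
  ToolError: not empty
>>> archive.pen p→/snat c→somast
  created
>>> archive.pen p→/keca/cruzaz c→stismo
  created
>>> cubby.labels
  [placeplap, vudepa]
>>> archive.listout p→/
  [dronel, gegrut/, keca/, snat]

Answer: {dronel=stuwelu, gegrut/, gegrut/dosla=flusta, keca/, keca/cruzaz=stismo, keca/pi=brofis, snat=somast}


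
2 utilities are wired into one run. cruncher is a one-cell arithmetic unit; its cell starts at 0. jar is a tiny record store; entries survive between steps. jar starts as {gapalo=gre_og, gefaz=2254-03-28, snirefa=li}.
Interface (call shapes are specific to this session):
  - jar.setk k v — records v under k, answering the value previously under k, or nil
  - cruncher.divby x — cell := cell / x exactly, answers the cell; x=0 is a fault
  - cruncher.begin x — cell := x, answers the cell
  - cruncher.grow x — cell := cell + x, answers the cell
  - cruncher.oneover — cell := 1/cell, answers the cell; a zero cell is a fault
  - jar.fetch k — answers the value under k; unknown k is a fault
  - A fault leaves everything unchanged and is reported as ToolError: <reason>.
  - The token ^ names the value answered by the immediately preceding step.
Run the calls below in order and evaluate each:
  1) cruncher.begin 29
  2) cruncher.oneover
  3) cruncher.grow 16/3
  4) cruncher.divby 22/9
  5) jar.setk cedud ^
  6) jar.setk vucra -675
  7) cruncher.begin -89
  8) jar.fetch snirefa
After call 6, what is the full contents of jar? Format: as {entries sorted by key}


Answer: {cedud=1401/638, gapalo=gre_og, gefaz=2254-03-28, snirefa=li, vucra=-675}

Derivation:
Act: begin[x='29']
Obs: 29
Act: oneover[]
Obs: 1/29
Act: grow[x='16/3']
Obs: 467/87
Act: divby[x='22/9']
Obs: 1401/638
Act: setk[k='cedud'; v='^']
Obs: nil
Act: setk[k='vucra'; v='-675']
Obs: nil
Act: begin[x='-89']
Obs: -89
Act: fetch[k='snirefa']
Obs: li


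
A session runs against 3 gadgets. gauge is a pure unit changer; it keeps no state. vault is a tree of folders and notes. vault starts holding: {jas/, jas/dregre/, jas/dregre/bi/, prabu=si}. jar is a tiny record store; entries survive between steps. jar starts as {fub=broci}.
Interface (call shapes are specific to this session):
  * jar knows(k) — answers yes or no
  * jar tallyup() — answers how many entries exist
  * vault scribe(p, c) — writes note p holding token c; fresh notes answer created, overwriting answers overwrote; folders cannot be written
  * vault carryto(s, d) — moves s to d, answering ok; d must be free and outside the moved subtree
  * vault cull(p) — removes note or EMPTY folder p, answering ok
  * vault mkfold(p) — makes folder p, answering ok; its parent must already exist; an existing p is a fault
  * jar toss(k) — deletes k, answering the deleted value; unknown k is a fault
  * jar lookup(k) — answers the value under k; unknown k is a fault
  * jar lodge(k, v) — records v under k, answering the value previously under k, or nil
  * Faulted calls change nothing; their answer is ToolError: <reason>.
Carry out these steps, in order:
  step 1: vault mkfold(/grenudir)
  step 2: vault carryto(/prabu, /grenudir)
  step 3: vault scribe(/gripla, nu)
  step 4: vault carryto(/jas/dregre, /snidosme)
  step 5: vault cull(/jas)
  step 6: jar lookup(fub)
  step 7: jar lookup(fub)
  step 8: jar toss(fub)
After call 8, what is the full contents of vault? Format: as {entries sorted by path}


Answer: {grenudir/, gripla=nu, prabu=si, snidosme/, snidosme/bi/}

Derivation:
Calling vault mkfold with p→/grenudir, and get ok.
I run vault carryto with s→/prabu, d→/grenudir: ToolError: exists.
Now I run vault scribe with p→/gripla, c→nu, — result: created.
I try vault carryto with s→/jas/dregre, d→/snidosme, — result: ok.
I invoke vault cull with p→/jas, → ok.
I try jar lookup with k→fub, and get broci.
Invoking jar lookup with k→fub, → broci.
I use jar toss with k→fub, and observe broci.


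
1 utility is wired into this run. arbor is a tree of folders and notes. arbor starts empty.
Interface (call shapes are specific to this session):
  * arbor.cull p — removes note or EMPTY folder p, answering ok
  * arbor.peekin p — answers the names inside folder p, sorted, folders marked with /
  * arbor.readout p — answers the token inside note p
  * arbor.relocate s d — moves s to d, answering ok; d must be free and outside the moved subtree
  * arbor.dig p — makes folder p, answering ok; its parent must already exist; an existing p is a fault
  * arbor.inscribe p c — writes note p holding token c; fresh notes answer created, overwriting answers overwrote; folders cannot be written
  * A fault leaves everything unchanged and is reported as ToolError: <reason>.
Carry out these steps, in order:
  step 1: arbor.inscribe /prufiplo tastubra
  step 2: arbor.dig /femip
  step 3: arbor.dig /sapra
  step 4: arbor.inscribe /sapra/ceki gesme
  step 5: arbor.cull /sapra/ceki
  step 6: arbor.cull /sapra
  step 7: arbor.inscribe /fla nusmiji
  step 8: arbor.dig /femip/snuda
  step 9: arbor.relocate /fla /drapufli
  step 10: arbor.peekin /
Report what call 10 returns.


Answer: [drapufli, femip/, prufiplo]

Derivation:
% arbor.inscribe p: /prufiplo c: tastubra
:: created
% arbor.dig p: /femip
:: ok
% arbor.dig p: /sapra
:: ok
% arbor.inscribe p: /sapra/ceki c: gesme
:: created
% arbor.cull p: /sapra/ceki
:: ok
% arbor.cull p: /sapra
:: ok
% arbor.inscribe p: /fla c: nusmiji
:: created
% arbor.dig p: /femip/snuda
:: ok
% arbor.relocate s: /fla d: /drapufli
:: ok
% arbor.peekin p: /
:: [drapufli, femip/, prufiplo]


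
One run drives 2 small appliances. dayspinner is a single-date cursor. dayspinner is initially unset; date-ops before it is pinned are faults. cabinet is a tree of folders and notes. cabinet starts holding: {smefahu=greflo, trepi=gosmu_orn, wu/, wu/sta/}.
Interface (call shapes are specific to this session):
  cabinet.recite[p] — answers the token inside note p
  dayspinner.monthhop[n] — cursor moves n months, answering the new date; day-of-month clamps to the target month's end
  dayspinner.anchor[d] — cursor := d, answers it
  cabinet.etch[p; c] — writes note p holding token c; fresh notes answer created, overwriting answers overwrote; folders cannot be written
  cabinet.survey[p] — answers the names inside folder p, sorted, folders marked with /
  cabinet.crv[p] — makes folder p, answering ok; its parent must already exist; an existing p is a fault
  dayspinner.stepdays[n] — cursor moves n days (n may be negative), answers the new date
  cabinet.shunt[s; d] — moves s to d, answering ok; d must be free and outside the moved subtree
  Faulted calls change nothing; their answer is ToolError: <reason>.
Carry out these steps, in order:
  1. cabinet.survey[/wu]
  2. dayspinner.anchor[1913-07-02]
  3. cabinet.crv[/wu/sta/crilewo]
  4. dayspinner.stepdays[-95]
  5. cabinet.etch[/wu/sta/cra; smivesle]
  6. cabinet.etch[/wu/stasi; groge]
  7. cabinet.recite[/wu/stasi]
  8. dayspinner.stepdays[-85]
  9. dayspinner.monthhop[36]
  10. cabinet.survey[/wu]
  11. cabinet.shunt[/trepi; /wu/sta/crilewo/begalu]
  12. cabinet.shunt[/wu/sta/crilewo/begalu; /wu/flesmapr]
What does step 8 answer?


·→ cabinet.survey(p='/wu')
·← [sta/]
·→ dayspinner.anchor(d='1913-07-02')
·← 1913-07-02
·→ cabinet.crv(p='/wu/sta/crilewo')
·← ok
·→ dayspinner.stepdays(n='-95')
·← 1913-03-29
·→ cabinet.etch(p='/wu/sta/cra', c='smivesle')
·← created
·→ cabinet.etch(p='/wu/stasi', c='groge')
·← created
·→ cabinet.recite(p='/wu/stasi')
·← groge
·→ dayspinner.stepdays(n='-85')
·← 1913-01-03
·→ dayspinner.monthhop(n='36')
·← 1916-01-03
·→ cabinet.survey(p='/wu')
·← [sta/, stasi]
·→ cabinet.shunt(s='/trepi', d='/wu/sta/crilewo/begalu')
·← ok
·→ cabinet.shunt(s='/wu/sta/crilewo/begalu', d='/wu/flesmapr')
·← ok

Answer: 1913-01-03
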